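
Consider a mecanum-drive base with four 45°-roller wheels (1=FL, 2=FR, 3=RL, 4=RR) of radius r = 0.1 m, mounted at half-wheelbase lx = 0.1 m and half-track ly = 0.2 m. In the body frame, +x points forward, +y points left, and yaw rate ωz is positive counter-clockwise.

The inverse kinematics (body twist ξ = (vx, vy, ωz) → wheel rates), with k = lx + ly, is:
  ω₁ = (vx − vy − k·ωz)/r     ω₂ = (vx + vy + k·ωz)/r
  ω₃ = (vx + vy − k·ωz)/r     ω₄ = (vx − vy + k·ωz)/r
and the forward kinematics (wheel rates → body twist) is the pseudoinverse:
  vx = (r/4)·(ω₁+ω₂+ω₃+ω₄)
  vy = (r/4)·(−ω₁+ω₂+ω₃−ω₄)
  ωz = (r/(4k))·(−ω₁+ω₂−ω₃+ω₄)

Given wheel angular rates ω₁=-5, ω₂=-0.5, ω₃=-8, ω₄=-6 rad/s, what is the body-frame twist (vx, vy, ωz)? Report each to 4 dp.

k = lx + ly = 0.1 + 0.2 = 0.3000
ω₁+ω₂+ω₃+ω₄ = -19.5000  →  vx = (0.1/4)·-19.5000 = -0.4875
−ω₁+ω₂+ω₃−ω₄ = 2.5000  →  vy = (0.1/4)·2.5000 = 0.0625
−ω₁+ω₂−ω₃+ω₄ = 6.5000  →  ωz = (0.1/1.2000)·6.5000 = 0.5417

(-0.4875, 0.0625, 0.5417)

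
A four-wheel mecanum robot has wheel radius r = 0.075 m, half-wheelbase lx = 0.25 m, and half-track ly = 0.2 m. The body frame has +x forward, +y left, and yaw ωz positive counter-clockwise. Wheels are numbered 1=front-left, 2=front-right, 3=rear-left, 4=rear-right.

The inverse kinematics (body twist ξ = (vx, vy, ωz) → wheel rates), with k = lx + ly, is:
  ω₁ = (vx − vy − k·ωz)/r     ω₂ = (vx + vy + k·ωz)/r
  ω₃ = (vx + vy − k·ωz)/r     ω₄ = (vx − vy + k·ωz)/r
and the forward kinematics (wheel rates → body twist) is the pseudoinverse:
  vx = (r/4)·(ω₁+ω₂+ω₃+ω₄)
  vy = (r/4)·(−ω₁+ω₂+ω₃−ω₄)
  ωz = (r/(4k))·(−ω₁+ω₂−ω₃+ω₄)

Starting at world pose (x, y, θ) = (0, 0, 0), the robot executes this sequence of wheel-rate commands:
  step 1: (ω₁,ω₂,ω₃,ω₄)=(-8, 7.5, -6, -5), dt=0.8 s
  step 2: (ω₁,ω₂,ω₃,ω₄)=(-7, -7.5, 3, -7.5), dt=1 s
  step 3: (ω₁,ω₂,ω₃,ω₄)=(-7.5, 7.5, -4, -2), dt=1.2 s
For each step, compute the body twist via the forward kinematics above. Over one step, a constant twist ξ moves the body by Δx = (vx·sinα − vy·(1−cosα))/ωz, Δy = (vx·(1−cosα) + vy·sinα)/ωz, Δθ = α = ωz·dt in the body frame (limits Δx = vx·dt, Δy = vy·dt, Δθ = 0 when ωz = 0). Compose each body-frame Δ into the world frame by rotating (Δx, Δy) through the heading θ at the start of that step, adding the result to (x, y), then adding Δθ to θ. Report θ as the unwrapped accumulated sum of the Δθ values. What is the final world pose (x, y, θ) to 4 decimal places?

step 1: ξ=(vx,vy,ωz)=(-0.2156, 0.2719, 0.6875), dt=0.8 → body Δ=(-0.2223, 0.1604, 0.5500) → world pose (-0.2223, 0.1604, 0.5500)
step 2: ξ=(vx,vy,ωz)=(-0.3563, 0.1875, -0.4583), dt=1.0 → body Δ=(-0.3017, 0.2612, -0.4583) → world pose (-0.6160, 0.2255, 0.0917)
step 3: ξ=(vx,vy,ωz)=(-0.1125, 0.2437, 0.7083), dt=1.2 → body Δ=(-0.2363, 0.2045, 0.8500) → world pose (-0.8700, 0.4075, 0.9417)

(-0.8700, 0.4075, 0.9417)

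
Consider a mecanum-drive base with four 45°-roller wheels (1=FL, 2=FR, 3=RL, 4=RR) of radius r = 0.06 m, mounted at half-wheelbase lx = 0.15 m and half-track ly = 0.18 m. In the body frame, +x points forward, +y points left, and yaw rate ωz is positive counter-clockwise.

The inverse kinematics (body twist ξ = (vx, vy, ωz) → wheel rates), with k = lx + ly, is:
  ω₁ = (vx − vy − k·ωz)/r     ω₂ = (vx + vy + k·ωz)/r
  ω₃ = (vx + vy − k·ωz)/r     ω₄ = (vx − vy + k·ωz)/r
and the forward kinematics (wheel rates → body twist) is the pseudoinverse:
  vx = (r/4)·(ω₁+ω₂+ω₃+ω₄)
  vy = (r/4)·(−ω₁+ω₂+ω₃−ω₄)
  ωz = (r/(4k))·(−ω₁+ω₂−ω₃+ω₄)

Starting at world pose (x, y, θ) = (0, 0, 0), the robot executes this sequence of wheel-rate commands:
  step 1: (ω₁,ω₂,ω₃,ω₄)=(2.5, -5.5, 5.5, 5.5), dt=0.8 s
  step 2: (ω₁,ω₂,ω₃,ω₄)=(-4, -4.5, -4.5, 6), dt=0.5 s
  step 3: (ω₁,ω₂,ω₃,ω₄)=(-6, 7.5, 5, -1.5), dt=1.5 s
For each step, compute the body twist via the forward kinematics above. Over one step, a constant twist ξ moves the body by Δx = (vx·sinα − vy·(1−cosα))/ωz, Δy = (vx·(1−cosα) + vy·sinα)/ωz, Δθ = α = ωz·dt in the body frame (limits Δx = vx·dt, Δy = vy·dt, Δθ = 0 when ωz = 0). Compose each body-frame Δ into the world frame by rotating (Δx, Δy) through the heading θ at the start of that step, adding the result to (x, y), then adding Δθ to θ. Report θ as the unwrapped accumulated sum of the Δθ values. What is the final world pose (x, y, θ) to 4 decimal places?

(0.0468, 0.2780, 0.4136)

step 1: ξ=(vx,vy,ωz)=(0.1200, -0.1200, -0.3636), dt=0.8 → body Δ=(0.0808, -0.1085, -0.2909) → world pose (0.0808, -0.1085, -0.2909)
step 2: ξ=(vx,vy,ωz)=(-0.1050, -0.1650, 0.4545), dt=0.5 → body Δ=(-0.0427, -0.0877, 0.2273) → world pose (0.0147, -0.1803, -0.0636)
step 3: ξ=(vx,vy,ωz)=(0.0750, 0.3000, 0.3182), dt=1.5 → body Δ=(0.0029, 0.4595, 0.4773) → world pose (0.0468, 0.2780, 0.4136)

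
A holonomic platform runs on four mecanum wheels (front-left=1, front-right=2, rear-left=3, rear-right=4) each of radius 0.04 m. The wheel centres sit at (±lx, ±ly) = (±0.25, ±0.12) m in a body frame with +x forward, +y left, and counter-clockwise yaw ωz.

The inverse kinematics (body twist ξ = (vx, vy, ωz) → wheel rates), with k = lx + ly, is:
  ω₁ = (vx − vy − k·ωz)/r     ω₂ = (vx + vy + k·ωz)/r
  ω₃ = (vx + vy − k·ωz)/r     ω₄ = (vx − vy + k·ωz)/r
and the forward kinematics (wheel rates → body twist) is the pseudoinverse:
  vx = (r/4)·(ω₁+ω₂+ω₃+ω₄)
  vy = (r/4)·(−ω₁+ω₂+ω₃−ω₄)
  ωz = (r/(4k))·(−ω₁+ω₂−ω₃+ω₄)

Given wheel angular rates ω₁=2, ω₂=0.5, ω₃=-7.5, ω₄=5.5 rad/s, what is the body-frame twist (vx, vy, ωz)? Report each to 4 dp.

k = lx + ly = 0.25 + 0.12 = 0.3700
ω₁+ω₂+ω₃+ω₄ = 0.5000  →  vx = (0.04/4)·0.5000 = 0.0050
−ω₁+ω₂+ω₃−ω₄ = -14.5000  →  vy = (0.04/4)·-14.5000 = -0.1450
−ω₁+ω₂−ω₃+ω₄ = 11.5000  →  ωz = (0.04/1.4800)·11.5000 = 0.3108

(0.0050, -0.1450, 0.3108)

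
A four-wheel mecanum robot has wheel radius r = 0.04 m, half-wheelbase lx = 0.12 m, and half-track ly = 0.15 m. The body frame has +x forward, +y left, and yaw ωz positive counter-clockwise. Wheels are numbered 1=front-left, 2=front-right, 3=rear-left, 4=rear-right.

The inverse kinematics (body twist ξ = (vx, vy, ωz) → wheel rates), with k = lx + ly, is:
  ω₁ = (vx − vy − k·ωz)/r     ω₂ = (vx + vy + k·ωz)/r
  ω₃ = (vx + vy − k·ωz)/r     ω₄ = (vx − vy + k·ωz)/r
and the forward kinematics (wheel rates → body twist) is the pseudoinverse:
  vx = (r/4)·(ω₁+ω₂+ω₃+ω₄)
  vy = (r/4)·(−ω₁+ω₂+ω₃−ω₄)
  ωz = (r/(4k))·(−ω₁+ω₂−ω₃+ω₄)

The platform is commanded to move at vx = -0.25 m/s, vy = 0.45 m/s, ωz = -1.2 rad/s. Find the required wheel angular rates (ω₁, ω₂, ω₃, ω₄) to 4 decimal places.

(-9.4000, -3.1000, 13.1000, -25.6000)

k = lx + ly = 0.12 + 0.15 = 0.2700;  k·ωz = 0.2700·-1.2 = -0.3240
ω₁ (FL) = (vx − vy − k·ωz)/r = -0.3760/0.04 = -9.4000
ω₂ (FR) = (vx + vy + k·ωz)/r = -0.1240/0.04 = -3.1000
ω₃ (RL) = (vx + vy − k·ωz)/r = 0.5240/0.04 = 13.1000
ω₄ (RR) = (vx − vy + k·ωz)/r = -1.0240/0.04 = -25.6000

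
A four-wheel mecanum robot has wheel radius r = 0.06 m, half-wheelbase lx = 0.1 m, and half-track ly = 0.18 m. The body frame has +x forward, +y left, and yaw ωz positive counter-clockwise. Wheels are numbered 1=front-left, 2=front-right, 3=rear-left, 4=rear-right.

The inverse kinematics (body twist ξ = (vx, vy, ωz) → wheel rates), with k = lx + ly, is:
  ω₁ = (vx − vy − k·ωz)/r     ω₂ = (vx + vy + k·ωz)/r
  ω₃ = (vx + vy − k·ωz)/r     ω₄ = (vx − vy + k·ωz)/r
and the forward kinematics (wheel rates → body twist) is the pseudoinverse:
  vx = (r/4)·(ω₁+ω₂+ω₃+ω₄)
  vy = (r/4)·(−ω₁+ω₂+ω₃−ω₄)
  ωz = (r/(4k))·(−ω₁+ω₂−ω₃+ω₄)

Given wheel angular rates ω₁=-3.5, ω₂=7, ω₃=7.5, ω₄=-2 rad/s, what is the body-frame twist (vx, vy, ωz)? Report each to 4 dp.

k = lx + ly = 0.1 + 0.18 = 0.2800
ω₁+ω₂+ω₃+ω₄ = 9.0000  →  vx = (0.06/4)·9.0000 = 0.1350
−ω₁+ω₂+ω₃−ω₄ = 20.0000  →  vy = (0.06/4)·20.0000 = 0.3000
−ω₁+ω₂−ω₃+ω₄ = 1.0000  →  ωz = (0.06/1.1200)·1.0000 = 0.0536

(0.1350, 0.3000, 0.0536)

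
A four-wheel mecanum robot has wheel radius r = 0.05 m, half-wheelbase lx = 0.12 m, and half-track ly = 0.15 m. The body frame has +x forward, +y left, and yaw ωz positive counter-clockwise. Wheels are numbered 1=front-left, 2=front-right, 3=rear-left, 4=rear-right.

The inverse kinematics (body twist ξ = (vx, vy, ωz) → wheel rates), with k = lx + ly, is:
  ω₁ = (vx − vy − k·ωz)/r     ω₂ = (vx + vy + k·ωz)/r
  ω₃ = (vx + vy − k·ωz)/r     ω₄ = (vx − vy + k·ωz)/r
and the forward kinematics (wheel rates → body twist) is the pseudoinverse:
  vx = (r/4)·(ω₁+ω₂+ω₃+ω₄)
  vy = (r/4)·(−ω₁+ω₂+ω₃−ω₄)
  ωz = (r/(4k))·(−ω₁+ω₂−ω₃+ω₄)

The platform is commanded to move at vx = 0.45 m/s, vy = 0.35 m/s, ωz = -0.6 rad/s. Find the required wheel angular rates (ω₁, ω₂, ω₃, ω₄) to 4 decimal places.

(5.2400, 12.7600, 19.2400, -1.2400)

k = lx + ly = 0.12 + 0.15 = 0.2700;  k·ωz = 0.2700·-0.6 = -0.1620
ω₁ (FL) = (vx − vy − k·ωz)/r = 0.2620/0.05 = 5.2400
ω₂ (FR) = (vx + vy + k·ωz)/r = 0.6380/0.05 = 12.7600
ω₃ (RL) = (vx + vy − k·ωz)/r = 0.9620/0.05 = 19.2400
ω₄ (RR) = (vx − vy + k·ωz)/r = -0.0620/0.05 = -1.2400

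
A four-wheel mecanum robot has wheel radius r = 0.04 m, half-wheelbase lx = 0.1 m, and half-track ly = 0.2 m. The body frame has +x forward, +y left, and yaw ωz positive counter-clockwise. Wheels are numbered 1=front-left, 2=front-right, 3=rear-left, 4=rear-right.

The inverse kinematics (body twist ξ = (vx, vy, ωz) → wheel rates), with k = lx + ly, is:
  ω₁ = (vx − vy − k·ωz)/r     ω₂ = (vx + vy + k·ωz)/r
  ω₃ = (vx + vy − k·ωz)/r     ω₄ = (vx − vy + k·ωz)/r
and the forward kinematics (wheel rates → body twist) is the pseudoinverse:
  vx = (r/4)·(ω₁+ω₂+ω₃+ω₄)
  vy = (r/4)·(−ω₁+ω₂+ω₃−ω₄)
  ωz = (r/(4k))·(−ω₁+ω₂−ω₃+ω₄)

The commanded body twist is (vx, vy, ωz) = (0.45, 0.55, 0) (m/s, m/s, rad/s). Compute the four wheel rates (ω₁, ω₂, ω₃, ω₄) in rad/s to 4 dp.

(-2.5000, 25.0000, 25.0000, -2.5000)

k = lx + ly = 0.1 + 0.2 = 0.3000;  k·ωz = 0.3000·0 = 0.0000
ω₁ (FL) = (vx − vy − k·ωz)/r = -0.1000/0.04 = -2.5000
ω₂ (FR) = (vx + vy + k·ωz)/r = 1.0000/0.04 = 25.0000
ω₃ (RL) = (vx + vy − k·ωz)/r = 1.0000/0.04 = 25.0000
ω₄ (RR) = (vx − vy + k·ωz)/r = -0.1000/0.04 = -2.5000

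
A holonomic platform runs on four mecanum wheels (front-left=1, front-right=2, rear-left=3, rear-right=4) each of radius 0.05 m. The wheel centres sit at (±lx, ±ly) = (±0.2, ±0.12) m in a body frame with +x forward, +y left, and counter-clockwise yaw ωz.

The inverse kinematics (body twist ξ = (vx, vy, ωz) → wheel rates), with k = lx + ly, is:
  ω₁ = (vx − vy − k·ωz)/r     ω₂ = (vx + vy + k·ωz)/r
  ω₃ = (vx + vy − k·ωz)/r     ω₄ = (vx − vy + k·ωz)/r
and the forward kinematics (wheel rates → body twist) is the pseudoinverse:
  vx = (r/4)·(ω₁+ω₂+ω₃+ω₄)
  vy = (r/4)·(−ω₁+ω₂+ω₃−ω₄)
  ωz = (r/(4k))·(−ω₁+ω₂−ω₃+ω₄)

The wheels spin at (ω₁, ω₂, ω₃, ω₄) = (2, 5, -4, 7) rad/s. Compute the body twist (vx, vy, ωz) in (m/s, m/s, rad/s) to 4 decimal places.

(0.1250, -0.1000, 0.5469)

k = lx + ly = 0.2 + 0.12 = 0.3200
ω₁+ω₂+ω₃+ω₄ = 10.0000  →  vx = (0.05/4)·10.0000 = 0.1250
−ω₁+ω₂+ω₃−ω₄ = -8.0000  →  vy = (0.05/4)·-8.0000 = -0.1000
−ω₁+ω₂−ω₃+ω₄ = 14.0000  →  ωz = (0.05/1.2800)·14.0000 = 0.5469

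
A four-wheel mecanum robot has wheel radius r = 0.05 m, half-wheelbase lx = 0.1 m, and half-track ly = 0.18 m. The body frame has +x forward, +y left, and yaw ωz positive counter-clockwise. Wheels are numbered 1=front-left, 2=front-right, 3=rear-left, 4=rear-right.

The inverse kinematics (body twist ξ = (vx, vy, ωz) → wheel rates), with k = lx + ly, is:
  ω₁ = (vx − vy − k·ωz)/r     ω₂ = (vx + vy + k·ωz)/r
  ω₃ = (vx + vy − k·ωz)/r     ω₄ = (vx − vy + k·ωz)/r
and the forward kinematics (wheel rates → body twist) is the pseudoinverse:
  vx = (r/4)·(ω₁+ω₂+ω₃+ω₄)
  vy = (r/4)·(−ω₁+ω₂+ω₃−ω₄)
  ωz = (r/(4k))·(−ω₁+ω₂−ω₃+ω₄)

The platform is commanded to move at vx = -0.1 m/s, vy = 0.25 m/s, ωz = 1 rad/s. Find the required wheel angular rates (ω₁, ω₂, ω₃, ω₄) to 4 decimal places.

(-12.6000, 8.6000, -2.6000, -1.4000)

k = lx + ly = 0.1 + 0.18 = 0.2800;  k·ωz = 0.2800·1 = 0.2800
ω₁ (FL) = (vx − vy − k·ωz)/r = -0.6300/0.05 = -12.6000
ω₂ (FR) = (vx + vy + k·ωz)/r = 0.4300/0.05 = 8.6000
ω₃ (RL) = (vx + vy − k·ωz)/r = -0.1300/0.05 = -2.6000
ω₄ (RR) = (vx − vy + k·ωz)/r = -0.0700/0.05 = -1.4000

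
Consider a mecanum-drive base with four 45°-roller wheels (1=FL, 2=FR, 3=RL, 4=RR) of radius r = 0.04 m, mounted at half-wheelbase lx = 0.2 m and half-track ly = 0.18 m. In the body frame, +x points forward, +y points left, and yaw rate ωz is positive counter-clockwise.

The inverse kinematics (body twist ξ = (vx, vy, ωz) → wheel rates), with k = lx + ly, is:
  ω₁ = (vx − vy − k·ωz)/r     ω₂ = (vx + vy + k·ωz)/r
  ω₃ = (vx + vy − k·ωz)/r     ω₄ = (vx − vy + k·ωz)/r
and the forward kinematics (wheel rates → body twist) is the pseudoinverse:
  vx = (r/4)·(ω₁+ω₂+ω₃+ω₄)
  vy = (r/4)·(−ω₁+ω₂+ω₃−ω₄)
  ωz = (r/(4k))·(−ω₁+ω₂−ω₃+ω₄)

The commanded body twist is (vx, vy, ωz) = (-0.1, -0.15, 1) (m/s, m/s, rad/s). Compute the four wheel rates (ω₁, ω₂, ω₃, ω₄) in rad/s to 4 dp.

k = lx + ly = 0.2 + 0.18 = 0.3800;  k·ωz = 0.3800·1 = 0.3800
ω₁ (FL) = (vx − vy − k·ωz)/r = -0.3300/0.04 = -8.2500
ω₂ (FR) = (vx + vy + k·ωz)/r = 0.1300/0.04 = 3.2500
ω₃ (RL) = (vx + vy − k·ωz)/r = -0.6300/0.04 = -15.7500
ω₄ (RR) = (vx − vy + k·ωz)/r = 0.4300/0.04 = 10.7500

(-8.2500, 3.2500, -15.7500, 10.7500)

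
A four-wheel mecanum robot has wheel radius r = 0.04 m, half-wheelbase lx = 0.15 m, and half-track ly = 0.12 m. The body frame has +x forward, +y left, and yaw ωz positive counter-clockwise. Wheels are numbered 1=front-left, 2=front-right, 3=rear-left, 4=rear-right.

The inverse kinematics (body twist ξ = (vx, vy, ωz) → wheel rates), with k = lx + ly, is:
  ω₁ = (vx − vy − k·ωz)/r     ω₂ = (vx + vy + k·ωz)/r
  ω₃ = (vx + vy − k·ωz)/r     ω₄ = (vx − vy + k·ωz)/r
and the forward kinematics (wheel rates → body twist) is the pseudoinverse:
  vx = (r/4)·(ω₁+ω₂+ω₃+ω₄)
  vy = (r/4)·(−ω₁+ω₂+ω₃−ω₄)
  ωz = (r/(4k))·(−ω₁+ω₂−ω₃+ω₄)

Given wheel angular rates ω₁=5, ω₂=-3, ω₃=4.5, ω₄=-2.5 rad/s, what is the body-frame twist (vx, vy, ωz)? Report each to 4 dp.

k = lx + ly = 0.15 + 0.12 = 0.2700
ω₁+ω₂+ω₃+ω₄ = 4.0000  →  vx = (0.04/4)·4.0000 = 0.0400
−ω₁+ω₂+ω₃−ω₄ = -1.0000  →  vy = (0.04/4)·-1.0000 = -0.0100
−ω₁+ω₂−ω₃+ω₄ = -15.0000  →  ωz = (0.04/1.0800)·-15.0000 = -0.5556

(0.0400, -0.0100, -0.5556)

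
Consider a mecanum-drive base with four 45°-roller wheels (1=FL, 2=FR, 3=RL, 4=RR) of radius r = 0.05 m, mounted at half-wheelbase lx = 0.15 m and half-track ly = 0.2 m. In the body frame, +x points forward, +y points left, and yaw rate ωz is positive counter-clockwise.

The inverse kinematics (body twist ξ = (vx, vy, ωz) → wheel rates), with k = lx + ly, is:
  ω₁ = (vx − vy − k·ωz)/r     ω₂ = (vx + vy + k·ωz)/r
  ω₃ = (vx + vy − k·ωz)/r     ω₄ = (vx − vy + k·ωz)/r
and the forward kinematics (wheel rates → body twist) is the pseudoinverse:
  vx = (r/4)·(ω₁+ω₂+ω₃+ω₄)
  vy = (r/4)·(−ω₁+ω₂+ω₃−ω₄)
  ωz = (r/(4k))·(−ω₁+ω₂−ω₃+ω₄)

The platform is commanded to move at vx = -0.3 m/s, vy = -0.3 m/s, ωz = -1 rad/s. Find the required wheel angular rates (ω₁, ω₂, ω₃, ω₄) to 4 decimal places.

(7.0000, -19.0000, -5.0000, -7.0000)

k = lx + ly = 0.15 + 0.2 = 0.3500;  k·ωz = 0.3500·-1 = -0.3500
ω₁ (FL) = (vx − vy − k·ωz)/r = 0.3500/0.05 = 7.0000
ω₂ (FR) = (vx + vy + k·ωz)/r = -0.9500/0.05 = -19.0000
ω₃ (RL) = (vx + vy − k·ωz)/r = -0.2500/0.05 = -5.0000
ω₄ (RR) = (vx − vy + k·ωz)/r = -0.3500/0.05 = -7.0000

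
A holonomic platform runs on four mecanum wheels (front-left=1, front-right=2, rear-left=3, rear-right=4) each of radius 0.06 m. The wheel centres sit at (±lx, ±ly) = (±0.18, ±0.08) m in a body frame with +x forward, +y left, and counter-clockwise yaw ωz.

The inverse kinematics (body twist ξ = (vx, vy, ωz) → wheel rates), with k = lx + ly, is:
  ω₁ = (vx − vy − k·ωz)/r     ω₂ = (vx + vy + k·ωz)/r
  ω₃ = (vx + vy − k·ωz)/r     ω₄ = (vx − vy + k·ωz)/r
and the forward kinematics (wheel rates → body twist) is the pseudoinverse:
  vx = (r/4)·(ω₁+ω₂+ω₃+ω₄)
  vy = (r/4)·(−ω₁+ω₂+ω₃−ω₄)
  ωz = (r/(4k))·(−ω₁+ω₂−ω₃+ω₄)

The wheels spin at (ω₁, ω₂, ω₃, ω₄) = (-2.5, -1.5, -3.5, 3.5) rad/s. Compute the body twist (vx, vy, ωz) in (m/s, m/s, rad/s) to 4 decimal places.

k = lx + ly = 0.18 + 0.08 = 0.2600
ω₁+ω₂+ω₃+ω₄ = -4.0000  →  vx = (0.06/4)·-4.0000 = -0.0600
−ω₁+ω₂+ω₃−ω₄ = -6.0000  →  vy = (0.06/4)·-6.0000 = -0.0900
−ω₁+ω₂−ω₃+ω₄ = 8.0000  →  ωz = (0.06/1.0400)·8.0000 = 0.4615

(-0.0600, -0.0900, 0.4615)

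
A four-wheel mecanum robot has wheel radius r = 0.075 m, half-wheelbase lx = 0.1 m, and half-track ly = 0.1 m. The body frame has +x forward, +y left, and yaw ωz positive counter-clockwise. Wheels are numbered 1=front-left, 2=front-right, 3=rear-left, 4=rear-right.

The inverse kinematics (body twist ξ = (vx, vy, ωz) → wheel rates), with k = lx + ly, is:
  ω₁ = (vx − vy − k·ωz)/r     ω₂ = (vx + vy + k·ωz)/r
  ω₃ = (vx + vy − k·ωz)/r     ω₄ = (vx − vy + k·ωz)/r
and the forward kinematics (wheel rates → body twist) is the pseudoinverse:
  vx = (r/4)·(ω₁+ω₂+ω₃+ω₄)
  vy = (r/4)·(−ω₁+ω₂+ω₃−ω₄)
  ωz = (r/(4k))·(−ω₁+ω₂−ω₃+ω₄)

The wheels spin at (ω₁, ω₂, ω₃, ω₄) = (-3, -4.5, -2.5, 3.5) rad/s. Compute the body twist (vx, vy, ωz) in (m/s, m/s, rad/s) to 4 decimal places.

(-0.1219, -0.1406, 0.4219)

k = lx + ly = 0.1 + 0.1 = 0.2000
ω₁+ω₂+ω₃+ω₄ = -6.5000  →  vx = (0.075/4)·-6.5000 = -0.1219
−ω₁+ω₂+ω₃−ω₄ = -7.5000  →  vy = (0.075/4)·-7.5000 = -0.1406
−ω₁+ω₂−ω₃+ω₄ = 4.5000  →  ωz = (0.075/0.8000)·4.5000 = 0.4219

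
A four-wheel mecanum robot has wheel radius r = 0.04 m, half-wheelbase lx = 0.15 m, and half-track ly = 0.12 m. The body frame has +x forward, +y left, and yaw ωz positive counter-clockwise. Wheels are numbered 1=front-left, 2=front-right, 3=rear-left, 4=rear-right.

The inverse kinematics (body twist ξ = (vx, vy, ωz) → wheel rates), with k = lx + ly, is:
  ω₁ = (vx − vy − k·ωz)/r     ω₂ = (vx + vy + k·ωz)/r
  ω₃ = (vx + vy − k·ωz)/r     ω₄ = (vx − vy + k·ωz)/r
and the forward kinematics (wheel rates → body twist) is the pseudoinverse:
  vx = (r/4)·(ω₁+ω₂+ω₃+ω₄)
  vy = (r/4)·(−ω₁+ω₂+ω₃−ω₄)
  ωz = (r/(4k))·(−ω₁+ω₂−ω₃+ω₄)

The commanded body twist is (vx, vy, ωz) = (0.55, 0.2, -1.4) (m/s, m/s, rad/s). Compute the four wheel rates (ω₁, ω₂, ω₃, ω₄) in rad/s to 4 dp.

(18.2000, 9.3000, 28.2000, -0.7000)

k = lx + ly = 0.15 + 0.12 = 0.2700;  k·ωz = 0.2700·-1.4 = -0.3780
ω₁ (FL) = (vx − vy − k·ωz)/r = 0.7280/0.04 = 18.2000
ω₂ (FR) = (vx + vy + k·ωz)/r = 0.3720/0.04 = 9.3000
ω₃ (RL) = (vx + vy − k·ωz)/r = 1.1280/0.04 = 28.2000
ω₄ (RR) = (vx − vy + k·ωz)/r = -0.0280/0.04 = -0.7000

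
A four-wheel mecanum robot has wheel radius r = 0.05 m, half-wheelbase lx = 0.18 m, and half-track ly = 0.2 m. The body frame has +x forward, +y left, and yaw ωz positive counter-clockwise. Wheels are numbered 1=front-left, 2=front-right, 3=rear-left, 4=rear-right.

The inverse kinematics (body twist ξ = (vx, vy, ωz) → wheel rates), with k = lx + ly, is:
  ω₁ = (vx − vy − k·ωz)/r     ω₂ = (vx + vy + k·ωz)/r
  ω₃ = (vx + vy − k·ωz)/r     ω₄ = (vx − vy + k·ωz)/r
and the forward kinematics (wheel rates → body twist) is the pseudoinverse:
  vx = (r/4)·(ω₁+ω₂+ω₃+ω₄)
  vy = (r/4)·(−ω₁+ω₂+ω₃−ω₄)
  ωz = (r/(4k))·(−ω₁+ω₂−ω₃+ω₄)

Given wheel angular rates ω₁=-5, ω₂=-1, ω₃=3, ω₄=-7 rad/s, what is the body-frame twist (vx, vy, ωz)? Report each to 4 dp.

(-0.1250, 0.1750, -0.1974)

k = lx + ly = 0.18 + 0.2 = 0.3800
ω₁+ω₂+ω₃+ω₄ = -10.0000  →  vx = (0.05/4)·-10.0000 = -0.1250
−ω₁+ω₂+ω₃−ω₄ = 14.0000  →  vy = (0.05/4)·14.0000 = 0.1750
−ω₁+ω₂−ω₃+ω₄ = -6.0000  →  ωz = (0.05/1.5200)·-6.0000 = -0.1974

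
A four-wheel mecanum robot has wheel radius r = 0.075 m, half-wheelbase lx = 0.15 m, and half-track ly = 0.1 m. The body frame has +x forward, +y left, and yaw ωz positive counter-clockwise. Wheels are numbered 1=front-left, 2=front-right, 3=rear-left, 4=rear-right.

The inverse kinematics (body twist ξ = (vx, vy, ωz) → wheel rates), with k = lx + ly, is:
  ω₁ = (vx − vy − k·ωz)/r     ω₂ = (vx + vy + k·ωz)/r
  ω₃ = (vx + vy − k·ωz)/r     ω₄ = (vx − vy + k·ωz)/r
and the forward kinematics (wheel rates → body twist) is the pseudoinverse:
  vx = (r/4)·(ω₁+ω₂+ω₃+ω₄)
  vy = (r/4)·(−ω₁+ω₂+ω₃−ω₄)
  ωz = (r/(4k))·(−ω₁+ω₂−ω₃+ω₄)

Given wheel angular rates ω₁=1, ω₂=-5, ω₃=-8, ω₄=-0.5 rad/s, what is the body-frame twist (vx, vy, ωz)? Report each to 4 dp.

(-0.2344, -0.2531, 0.1125)

k = lx + ly = 0.15 + 0.1 = 0.2500
ω₁+ω₂+ω₃+ω₄ = -12.5000  →  vx = (0.075/4)·-12.5000 = -0.2344
−ω₁+ω₂+ω₃−ω₄ = -13.5000  →  vy = (0.075/4)·-13.5000 = -0.2531
−ω₁+ω₂−ω₃+ω₄ = 1.5000  →  ωz = (0.075/1.0000)·1.5000 = 0.1125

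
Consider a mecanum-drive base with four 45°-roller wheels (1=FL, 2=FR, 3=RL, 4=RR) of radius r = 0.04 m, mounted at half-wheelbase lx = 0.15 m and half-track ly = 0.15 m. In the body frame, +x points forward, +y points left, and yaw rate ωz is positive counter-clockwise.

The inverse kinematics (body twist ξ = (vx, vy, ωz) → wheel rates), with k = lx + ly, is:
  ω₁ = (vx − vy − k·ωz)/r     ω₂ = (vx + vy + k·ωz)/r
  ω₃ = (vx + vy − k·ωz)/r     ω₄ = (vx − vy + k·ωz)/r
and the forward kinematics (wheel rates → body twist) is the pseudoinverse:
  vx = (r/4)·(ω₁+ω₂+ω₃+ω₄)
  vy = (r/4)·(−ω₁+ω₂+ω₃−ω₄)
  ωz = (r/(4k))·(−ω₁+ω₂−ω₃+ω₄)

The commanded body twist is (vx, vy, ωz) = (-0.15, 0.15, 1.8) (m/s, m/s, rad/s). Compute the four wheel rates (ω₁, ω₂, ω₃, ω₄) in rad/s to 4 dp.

k = lx + ly = 0.15 + 0.15 = 0.3000;  k·ωz = 0.3000·1.8 = 0.5400
ω₁ (FL) = (vx − vy − k·ωz)/r = -0.8400/0.04 = -21.0000
ω₂ (FR) = (vx + vy + k·ωz)/r = 0.5400/0.04 = 13.5000
ω₃ (RL) = (vx + vy − k·ωz)/r = -0.5400/0.04 = -13.5000
ω₄ (RR) = (vx − vy + k·ωz)/r = 0.2400/0.04 = 6.0000

(-21.0000, 13.5000, -13.5000, 6.0000)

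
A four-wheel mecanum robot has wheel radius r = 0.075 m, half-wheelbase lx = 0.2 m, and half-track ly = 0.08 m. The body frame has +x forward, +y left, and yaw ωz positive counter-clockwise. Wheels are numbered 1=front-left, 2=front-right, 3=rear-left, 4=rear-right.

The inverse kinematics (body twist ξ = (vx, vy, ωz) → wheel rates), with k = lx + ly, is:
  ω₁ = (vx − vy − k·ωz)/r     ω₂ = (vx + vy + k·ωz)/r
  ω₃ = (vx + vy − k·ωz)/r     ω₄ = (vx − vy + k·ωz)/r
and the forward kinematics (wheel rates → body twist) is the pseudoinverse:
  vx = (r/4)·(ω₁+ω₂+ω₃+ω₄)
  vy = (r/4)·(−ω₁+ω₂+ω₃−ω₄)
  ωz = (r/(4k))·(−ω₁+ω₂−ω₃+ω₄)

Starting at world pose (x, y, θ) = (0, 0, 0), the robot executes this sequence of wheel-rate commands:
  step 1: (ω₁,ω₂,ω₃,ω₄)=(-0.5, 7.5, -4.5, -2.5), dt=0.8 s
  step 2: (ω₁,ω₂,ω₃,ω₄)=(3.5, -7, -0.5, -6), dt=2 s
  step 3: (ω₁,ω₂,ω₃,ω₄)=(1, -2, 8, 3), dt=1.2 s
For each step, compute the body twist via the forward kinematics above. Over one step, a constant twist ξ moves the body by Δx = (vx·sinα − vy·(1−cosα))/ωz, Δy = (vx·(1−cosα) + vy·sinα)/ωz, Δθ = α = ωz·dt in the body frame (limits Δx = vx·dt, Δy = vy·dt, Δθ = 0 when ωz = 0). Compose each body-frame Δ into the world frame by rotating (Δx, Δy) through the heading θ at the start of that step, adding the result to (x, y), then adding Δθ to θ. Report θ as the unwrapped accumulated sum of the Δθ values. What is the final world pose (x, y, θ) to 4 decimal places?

(-0.4022, -0.1121, -2.2500)

step 1: ξ=(vx,vy,ωz)=(0.0000, 0.1125, 0.6696), dt=0.8 → body Δ=(-0.0235, 0.0858, 0.5357) → world pose (-0.0235, 0.0858, 0.5357)
step 2: ξ=(vx,vy,ωz)=(-0.1875, -0.0938, -1.0714), dt=2.0 → body Δ=(-0.2820, 0.1962, -2.1429) → world pose (-0.3662, 0.1105, -1.6071)
step 3: ξ=(vx,vy,ωz)=(0.1875, 0.0375, -0.5357), dt=1.2 → body Δ=(0.2238, -0.0279, -0.6429) → world pose (-0.4022, -0.1121, -2.2500)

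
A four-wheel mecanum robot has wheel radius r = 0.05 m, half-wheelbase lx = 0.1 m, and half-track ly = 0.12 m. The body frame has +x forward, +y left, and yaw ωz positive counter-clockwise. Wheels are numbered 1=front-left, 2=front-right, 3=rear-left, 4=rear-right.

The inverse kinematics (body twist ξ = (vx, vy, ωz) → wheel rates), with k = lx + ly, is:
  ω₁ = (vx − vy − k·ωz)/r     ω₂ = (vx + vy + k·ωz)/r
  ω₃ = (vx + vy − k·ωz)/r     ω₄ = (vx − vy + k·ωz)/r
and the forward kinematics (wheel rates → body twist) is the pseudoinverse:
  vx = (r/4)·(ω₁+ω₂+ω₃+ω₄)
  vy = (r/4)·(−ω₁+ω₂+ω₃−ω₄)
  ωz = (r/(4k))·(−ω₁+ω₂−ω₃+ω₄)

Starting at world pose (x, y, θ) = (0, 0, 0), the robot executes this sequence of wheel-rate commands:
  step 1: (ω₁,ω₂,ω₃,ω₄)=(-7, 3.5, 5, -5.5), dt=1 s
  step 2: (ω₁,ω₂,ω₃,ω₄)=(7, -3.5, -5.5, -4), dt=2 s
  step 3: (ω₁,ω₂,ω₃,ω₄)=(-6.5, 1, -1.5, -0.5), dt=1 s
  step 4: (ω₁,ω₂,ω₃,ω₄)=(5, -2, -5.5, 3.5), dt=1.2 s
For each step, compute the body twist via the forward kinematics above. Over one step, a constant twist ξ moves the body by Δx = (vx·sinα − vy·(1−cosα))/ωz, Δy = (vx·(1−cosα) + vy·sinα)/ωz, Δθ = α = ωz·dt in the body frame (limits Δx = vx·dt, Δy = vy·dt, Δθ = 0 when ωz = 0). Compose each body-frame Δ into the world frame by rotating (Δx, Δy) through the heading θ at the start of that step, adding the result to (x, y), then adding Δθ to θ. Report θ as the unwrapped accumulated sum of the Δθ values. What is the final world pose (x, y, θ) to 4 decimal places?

(-0.4205, -0.0156, -0.4034)

step 1: ξ=(vx,vy,ωz)=(-0.0500, 0.2625, 0.0000), dt=1.0 → body Δ=(-0.0500, 0.2625, 0.0000) → world pose (-0.0500, 0.2625, 0.0000)
step 2: ξ=(vx,vy,ωz)=(-0.0750, -0.1500, -0.5114), dt=2.0 → body Δ=(-0.2657, -0.1801, -1.0227) → world pose (-0.3157, 0.0824, -1.0227)
step 3: ξ=(vx,vy,ωz)=(-0.0938, 0.0813, 0.4830), dt=1.0 → body Δ=(-0.1094, 0.0559, 0.4830) → world pose (-0.3249, 0.2049, -0.5398)
step 4: ξ=(vx,vy,ωz)=(0.0125, -0.2000, 0.1136), dt=1.2 → body Δ=(0.0313, -0.2382, 0.1364) → world pose (-0.4205, -0.0156, -0.4034)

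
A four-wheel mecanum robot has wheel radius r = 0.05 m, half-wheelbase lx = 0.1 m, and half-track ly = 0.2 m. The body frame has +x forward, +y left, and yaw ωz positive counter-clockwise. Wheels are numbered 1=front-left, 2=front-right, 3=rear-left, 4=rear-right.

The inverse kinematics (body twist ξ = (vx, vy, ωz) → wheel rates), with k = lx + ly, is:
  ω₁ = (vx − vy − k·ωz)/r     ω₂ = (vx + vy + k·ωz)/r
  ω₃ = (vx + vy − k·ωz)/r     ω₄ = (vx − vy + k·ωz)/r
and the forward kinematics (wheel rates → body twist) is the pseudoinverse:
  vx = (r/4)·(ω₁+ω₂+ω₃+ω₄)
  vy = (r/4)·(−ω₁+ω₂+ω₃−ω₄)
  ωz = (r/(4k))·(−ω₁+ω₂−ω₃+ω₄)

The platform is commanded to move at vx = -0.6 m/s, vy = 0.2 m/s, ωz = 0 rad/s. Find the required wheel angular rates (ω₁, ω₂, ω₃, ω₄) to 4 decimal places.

k = lx + ly = 0.1 + 0.2 = 0.3000;  k·ωz = 0.3000·0 = 0.0000
ω₁ (FL) = (vx − vy − k·ωz)/r = -0.8000/0.05 = -16.0000
ω₂ (FR) = (vx + vy + k·ωz)/r = -0.4000/0.05 = -8.0000
ω₃ (RL) = (vx + vy − k·ωz)/r = -0.4000/0.05 = -8.0000
ω₄ (RR) = (vx − vy + k·ωz)/r = -0.8000/0.05 = -16.0000

(-16.0000, -8.0000, -8.0000, -16.0000)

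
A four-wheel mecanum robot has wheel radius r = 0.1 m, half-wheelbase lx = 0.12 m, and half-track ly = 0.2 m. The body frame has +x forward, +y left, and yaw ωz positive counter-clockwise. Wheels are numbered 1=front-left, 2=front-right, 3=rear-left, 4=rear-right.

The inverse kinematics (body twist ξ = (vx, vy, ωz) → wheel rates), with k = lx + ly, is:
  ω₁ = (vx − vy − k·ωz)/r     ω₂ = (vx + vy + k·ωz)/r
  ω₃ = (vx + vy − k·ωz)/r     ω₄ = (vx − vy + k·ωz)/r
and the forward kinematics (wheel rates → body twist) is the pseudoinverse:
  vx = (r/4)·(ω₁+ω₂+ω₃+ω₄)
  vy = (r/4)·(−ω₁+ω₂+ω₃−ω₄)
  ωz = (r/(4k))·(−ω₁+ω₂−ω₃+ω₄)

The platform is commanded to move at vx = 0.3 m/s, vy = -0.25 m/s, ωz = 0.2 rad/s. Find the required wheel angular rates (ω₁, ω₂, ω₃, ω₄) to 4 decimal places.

k = lx + ly = 0.12 + 0.2 = 0.3200;  k·ωz = 0.3200·0.2 = 0.0640
ω₁ (FL) = (vx − vy − k·ωz)/r = 0.4860/0.1 = 4.8600
ω₂ (FR) = (vx + vy + k·ωz)/r = 0.1140/0.1 = 1.1400
ω₃ (RL) = (vx + vy − k·ωz)/r = -0.0140/0.1 = -0.1400
ω₄ (RR) = (vx − vy + k·ωz)/r = 0.6140/0.1 = 6.1400

(4.8600, 1.1400, -0.1400, 6.1400)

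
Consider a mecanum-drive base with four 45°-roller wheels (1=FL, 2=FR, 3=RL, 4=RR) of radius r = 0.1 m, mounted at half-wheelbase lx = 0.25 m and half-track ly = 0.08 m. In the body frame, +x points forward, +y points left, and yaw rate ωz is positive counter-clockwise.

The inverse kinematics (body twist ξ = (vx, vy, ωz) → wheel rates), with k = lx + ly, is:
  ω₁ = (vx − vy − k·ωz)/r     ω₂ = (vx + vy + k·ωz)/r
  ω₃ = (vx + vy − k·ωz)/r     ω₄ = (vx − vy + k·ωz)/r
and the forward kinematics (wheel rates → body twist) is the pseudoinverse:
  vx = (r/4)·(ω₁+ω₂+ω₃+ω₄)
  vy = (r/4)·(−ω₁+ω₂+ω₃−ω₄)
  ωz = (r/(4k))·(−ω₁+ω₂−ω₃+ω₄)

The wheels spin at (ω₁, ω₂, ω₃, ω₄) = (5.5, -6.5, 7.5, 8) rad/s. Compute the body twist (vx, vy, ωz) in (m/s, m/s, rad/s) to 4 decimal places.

k = lx + ly = 0.25 + 0.08 = 0.3300
ω₁+ω₂+ω₃+ω₄ = 14.5000  →  vx = (0.1/4)·14.5000 = 0.3625
−ω₁+ω₂+ω₃−ω₄ = -12.5000  →  vy = (0.1/4)·-12.5000 = -0.3125
−ω₁+ω₂−ω₃+ω₄ = -11.5000  →  ωz = (0.1/1.3200)·-11.5000 = -0.8712

(0.3625, -0.3125, -0.8712)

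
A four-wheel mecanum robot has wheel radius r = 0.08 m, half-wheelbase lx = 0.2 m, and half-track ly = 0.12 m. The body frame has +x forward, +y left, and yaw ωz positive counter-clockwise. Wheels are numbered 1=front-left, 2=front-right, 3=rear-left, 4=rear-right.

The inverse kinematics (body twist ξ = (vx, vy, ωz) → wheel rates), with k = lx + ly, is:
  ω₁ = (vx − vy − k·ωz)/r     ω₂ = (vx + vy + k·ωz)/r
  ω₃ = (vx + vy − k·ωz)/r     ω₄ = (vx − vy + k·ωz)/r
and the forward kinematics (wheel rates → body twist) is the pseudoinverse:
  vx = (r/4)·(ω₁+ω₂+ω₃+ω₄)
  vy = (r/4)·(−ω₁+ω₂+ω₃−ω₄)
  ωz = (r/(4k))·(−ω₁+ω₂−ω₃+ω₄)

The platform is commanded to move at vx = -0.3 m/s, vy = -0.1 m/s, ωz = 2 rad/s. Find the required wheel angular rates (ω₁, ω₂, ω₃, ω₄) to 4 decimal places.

k = lx + ly = 0.2 + 0.12 = 0.3200;  k·ωz = 0.3200·2 = 0.6400
ω₁ (FL) = (vx − vy − k·ωz)/r = -0.8400/0.08 = -10.5000
ω₂ (FR) = (vx + vy + k·ωz)/r = 0.2400/0.08 = 3.0000
ω₃ (RL) = (vx + vy − k·ωz)/r = -1.0400/0.08 = -13.0000
ω₄ (RR) = (vx − vy + k·ωz)/r = 0.4400/0.08 = 5.5000

(-10.5000, 3.0000, -13.0000, 5.5000)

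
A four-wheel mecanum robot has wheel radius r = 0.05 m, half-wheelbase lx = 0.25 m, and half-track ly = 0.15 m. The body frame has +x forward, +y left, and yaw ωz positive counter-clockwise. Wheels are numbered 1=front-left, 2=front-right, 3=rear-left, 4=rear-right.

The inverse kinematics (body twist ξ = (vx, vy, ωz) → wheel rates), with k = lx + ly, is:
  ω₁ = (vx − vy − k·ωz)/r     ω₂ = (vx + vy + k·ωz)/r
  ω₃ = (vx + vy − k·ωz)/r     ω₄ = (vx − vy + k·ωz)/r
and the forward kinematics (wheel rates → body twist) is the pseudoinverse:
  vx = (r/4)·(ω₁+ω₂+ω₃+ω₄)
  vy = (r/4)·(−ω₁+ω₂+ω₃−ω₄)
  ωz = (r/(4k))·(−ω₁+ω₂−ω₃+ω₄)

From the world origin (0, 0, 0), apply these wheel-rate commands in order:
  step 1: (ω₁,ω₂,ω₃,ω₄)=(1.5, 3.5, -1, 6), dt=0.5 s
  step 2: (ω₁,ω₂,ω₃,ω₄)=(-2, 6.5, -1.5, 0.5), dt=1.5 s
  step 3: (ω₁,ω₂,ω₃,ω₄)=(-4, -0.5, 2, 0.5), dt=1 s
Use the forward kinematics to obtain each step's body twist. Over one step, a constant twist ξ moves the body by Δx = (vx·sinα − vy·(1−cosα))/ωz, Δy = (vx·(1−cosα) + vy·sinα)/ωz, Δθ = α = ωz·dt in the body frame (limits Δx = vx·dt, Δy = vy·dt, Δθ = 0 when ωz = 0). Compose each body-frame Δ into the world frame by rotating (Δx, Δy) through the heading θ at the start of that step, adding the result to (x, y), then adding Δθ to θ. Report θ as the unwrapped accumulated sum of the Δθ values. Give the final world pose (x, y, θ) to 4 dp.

(0.0210, 0.1433, 0.6953)

step 1: ξ=(vx,vy,ωz)=(0.1250, -0.0625, 0.2812), dt=0.5 → body Δ=(0.0645, -0.0268, 0.1406) → world pose (0.0645, -0.0268, 0.1406)
step 2: ξ=(vx,vy,ωz)=(0.0437, 0.0813, 0.3281), dt=1.5 → body Δ=(0.0336, 0.1328, 0.4922) → world pose (0.0792, 0.1095, 0.6328)
step 3: ξ=(vx,vy,ωz)=(-0.0250, 0.0625, 0.0625), dt=1.0 → body Δ=(-0.0269, 0.0617, 0.0625) → world pose (0.0210, 0.1433, 0.6953)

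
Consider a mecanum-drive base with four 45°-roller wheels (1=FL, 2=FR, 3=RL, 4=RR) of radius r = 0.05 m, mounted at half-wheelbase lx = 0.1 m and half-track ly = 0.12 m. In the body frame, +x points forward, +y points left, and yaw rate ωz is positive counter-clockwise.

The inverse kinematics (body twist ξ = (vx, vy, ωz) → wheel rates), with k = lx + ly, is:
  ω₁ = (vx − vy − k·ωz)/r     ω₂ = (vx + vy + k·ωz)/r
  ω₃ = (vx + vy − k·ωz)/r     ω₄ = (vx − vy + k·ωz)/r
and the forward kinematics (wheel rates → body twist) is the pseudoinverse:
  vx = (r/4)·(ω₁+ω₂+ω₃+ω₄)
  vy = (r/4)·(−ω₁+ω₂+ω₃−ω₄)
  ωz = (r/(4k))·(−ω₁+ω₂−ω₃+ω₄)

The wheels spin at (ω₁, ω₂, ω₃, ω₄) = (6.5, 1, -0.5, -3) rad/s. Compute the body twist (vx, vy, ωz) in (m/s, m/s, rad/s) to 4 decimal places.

k = lx + ly = 0.1 + 0.12 = 0.2200
ω₁+ω₂+ω₃+ω₄ = 4.0000  →  vx = (0.05/4)·4.0000 = 0.0500
−ω₁+ω₂+ω₃−ω₄ = -3.0000  →  vy = (0.05/4)·-3.0000 = -0.0375
−ω₁+ω₂−ω₃+ω₄ = -8.0000  →  ωz = (0.05/0.8800)·-8.0000 = -0.4545

(0.0500, -0.0375, -0.4545)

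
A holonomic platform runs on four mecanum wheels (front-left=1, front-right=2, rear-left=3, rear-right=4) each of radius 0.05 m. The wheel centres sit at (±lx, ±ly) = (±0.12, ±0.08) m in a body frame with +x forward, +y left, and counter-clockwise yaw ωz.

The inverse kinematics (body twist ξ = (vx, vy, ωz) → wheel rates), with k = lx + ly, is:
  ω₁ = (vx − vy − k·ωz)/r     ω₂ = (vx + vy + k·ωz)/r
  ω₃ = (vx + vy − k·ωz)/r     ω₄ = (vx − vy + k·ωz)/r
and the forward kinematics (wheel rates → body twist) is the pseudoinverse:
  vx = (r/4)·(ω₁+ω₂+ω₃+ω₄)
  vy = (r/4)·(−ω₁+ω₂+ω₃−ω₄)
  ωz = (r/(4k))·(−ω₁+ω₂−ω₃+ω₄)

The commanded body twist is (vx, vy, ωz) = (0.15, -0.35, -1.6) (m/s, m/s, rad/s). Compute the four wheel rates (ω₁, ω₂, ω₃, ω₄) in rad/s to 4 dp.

k = lx + ly = 0.12 + 0.08 = 0.2000;  k·ωz = 0.2000·-1.6 = -0.3200
ω₁ (FL) = (vx − vy − k·ωz)/r = 0.8200/0.05 = 16.4000
ω₂ (FR) = (vx + vy + k·ωz)/r = -0.5200/0.05 = -10.4000
ω₃ (RL) = (vx + vy − k·ωz)/r = 0.1200/0.05 = 2.4000
ω₄ (RR) = (vx − vy + k·ωz)/r = 0.1800/0.05 = 3.6000

(16.4000, -10.4000, 2.4000, 3.6000)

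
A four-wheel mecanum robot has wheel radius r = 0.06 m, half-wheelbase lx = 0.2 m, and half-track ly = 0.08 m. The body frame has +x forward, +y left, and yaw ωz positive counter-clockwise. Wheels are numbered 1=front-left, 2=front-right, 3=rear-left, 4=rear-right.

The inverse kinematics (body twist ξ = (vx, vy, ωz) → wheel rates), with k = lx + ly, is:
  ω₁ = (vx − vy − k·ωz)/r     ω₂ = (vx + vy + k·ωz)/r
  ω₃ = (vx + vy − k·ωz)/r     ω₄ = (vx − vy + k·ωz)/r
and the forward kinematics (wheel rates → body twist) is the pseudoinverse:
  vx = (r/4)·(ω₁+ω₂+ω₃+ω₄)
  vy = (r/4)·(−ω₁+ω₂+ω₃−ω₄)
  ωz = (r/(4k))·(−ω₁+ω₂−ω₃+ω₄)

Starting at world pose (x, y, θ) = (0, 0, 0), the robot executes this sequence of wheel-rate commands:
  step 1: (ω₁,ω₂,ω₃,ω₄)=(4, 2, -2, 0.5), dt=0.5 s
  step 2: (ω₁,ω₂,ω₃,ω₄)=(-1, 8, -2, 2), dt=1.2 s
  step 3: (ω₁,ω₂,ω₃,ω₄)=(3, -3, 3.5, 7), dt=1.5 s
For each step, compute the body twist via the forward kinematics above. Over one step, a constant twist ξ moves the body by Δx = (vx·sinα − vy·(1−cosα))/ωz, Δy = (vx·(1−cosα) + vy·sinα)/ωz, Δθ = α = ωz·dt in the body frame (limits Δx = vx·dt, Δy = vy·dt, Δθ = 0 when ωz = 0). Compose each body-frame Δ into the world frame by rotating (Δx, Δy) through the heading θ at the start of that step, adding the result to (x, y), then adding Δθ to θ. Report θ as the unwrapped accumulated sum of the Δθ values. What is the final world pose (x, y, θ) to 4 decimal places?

step 1: ξ=(vx,vy,ωz)=(0.0675, -0.0675, 0.0268), dt=0.5 → body Δ=(0.0340, -0.0335, 0.0134) → world pose (0.0340, -0.0335, 0.0134)
step 2: ξ=(vx,vy,ωz)=(0.1050, 0.0750, 0.6964), dt=1.2 → body Δ=(0.0764, 0.1295, 0.8357) → world pose (0.1086, 0.0970, 0.8491)
step 3: ξ=(vx,vy,ωz)=(0.1575, -0.1425, -0.1339), dt=1.5 → body Δ=(0.2133, -0.2360, -0.2009) → world pose (0.4266, 0.1012, 0.6482)

(0.4266, 0.1012, 0.6482)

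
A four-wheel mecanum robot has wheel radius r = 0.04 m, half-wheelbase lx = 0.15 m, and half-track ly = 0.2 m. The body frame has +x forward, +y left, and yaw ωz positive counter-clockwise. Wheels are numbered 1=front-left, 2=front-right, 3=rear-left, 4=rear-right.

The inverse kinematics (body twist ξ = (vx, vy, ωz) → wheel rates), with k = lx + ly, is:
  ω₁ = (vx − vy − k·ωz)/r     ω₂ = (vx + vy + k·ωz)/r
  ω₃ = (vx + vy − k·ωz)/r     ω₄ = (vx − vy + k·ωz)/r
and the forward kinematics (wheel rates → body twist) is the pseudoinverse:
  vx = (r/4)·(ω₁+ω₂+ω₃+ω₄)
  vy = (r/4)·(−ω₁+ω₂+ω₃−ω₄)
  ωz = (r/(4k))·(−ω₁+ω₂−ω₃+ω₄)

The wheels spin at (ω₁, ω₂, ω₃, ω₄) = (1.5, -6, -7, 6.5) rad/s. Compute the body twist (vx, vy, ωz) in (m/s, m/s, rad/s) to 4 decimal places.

k = lx + ly = 0.15 + 0.2 = 0.3500
ω₁+ω₂+ω₃+ω₄ = -5.0000  →  vx = (0.04/4)·-5.0000 = -0.0500
−ω₁+ω₂+ω₃−ω₄ = -21.0000  →  vy = (0.04/4)·-21.0000 = -0.2100
−ω₁+ω₂−ω₃+ω₄ = 6.0000  →  ωz = (0.04/1.4000)·6.0000 = 0.1714

(-0.0500, -0.2100, 0.1714)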